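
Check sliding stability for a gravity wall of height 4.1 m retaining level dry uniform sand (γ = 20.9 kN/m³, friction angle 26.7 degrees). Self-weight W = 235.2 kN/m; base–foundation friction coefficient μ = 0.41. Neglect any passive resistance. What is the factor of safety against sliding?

K_a = tan²(45° − 26.7°/2) = 0.3800.
P_a = ½K_aγH² = 0.5×0.3800×20.9×4.1² = 66.75 kN/m, acting at H/3 = 1.367 m above the base.
FS_sliding = μW / P_a = 0.41×235.2 / 66.75 = 1.445.

1.44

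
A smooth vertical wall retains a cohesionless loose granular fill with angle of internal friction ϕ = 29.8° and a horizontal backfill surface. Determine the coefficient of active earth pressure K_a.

0.336

K_a = tan²(45° − φ/2) = tan²(30.10°) = 0.3360.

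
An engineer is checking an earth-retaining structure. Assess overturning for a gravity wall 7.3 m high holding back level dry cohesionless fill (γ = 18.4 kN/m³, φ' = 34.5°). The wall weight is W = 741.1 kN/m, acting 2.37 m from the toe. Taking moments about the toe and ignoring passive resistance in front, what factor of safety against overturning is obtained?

K_a = tan²(45° − 34.5°/2) = 0.2768.
P_a = ½K_aγH² = 0.5×0.2768×18.4×7.3² = 135.7 kN/m, acting at H/3 = 2.433 m above the base.
Overturning moment M_o = P_a × H/3 = 135.7 × 2.433 = 330.2.
Resisting moment M_r = W × 2.37 = 741.1 × 2.37 = 1756.
FS_overturning = M_r/M_o = 1756/330.2 = 5.319.

5.32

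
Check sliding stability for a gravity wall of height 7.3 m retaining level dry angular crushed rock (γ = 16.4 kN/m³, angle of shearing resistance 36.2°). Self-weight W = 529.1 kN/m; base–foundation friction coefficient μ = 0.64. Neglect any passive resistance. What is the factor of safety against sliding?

3.01

K_a = tan²(45° − 36.2°/2) = 0.2574.
P_a = ½K_aγH² = 0.5×0.2574×16.4×7.3² = 112.5 kN/m, acting at H/3 = 2.433 m above the base.
FS_sliding = μW / P_a = 0.64×529.1 / 112.5 = 3.011.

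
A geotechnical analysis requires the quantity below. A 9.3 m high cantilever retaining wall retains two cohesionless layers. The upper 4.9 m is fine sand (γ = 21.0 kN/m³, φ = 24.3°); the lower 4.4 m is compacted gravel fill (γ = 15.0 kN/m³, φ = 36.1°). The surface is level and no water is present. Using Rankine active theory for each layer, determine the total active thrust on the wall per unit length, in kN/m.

260 kN/m

K_a1 = tan²(45°−24.3°/2) = 0.4169; K_a2 = tan²(45°−36.1°/2) = 0.2585.
Layer 1: σ at base = K_a1 γ₁ h₁ = 42.90 kPa; P₁ = ½×42.90×4.9 = 105.1.
Layer 2: σ_v at top = γ₁h₁ = 102.9; σ_h top = K_a2×102.9 = 26.60; σ_h base = K_a2×(102.9+15.0×4.4) = 43.66.
P₂ = ½(26.60+43.66)×4.4 = 154.6. Total P_a = 105.1+154.6 = 259.7 kN/m.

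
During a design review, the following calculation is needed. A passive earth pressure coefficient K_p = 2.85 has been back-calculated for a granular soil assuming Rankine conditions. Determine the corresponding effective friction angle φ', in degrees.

K_p = (1+sin φ)/(1−sin φ) ⇒ sin φ = (K_p − 1)/(K_p + 1) = 0.4805.
φ = arcsin(0.4805) = 28.72°.

28.7°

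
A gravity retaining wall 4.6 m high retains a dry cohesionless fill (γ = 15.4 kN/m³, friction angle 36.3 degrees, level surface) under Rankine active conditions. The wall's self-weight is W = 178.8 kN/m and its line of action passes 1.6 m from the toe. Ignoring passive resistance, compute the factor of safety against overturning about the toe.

K_a = tan²(45° − 36.3°/2) = 0.2563.
P_a = ½K_aγH² = 0.5×0.2563×15.4×4.6² = 41.75 kN/m, acting at H/3 = 1.533 m above the base.
Overturning moment M_o = P_a × H/3 = 41.75 × 1.533 = 64.02.
Resisting moment M_r = W × 1.6 = 178.8 × 1.6 = 286.1.
FS_overturning = M_r/M_o = 286.1/64.02 = 4.468.

4.47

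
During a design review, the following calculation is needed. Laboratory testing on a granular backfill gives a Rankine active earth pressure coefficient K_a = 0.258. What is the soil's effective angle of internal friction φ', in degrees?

36.1°

K_a = tan²(45° − φ/2) ⇒ 45° − φ/2 = arctan(√0.258) = 26.93°.
φ = 2(45° − 26.93°) = 36.14°.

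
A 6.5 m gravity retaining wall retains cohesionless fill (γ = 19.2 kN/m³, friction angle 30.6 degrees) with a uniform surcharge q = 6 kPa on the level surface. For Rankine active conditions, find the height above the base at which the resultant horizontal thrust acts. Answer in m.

2.26 m

K_a = 0.3253.
Triangular part P₁ = ½K_aγH² = 132.0 at H/3 = 2.167 m; rectangular part P₂ = K_a q H = 12.69 at H/2 = 3.250 m.
ȳ = (P₁·2.167 + P₂·3.250)/(P₁+P₂) = 2.262 m.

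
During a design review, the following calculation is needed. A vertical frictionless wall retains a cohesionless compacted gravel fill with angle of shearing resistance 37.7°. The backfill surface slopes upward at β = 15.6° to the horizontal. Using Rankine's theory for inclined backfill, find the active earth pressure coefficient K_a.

0.264

K_a = cos β · (cos β − √(cos²β − cos²φ)) / (cos β + √(cos²β − cos²φ)).
cos β = 0.9632, cos φ = 0.7912, √(cos²β − cos²φ) = 0.5492.
K_a = 0.9632 × (0.9632 − 0.5492)/(0.9632 + 0.5492) = 0.2636.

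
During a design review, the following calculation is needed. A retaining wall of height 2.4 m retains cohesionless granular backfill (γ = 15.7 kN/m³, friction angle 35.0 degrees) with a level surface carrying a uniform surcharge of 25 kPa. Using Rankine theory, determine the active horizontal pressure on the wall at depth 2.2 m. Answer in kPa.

16.1 kPa

K_a = (1 − sin φ)/(1 + sin φ) = 0.2710.
σ_v = γz + q = 15.7 × 2.2 + 25 = 59.54 kPa.
σ_h = K_a σ_v = 0.2710 × 59.54 = 16.13 kPa.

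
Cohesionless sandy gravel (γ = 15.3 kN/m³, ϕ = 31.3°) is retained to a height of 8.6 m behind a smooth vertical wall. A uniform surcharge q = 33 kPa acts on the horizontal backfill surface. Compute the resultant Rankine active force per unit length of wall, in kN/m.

269 kN/m

K_a = tan²(45° − φ/2) = 0.3162.
Soil triangle: ½ K_a γ H² = 0.5×0.3162×15.3×8.6² = 178.9 kN/m.
Surcharge rectangle: K_a q H = 0.3162×33×8.6 = 89.74 kN/m.
Total = 178.9 + 89.74 = 268.6 kN/m.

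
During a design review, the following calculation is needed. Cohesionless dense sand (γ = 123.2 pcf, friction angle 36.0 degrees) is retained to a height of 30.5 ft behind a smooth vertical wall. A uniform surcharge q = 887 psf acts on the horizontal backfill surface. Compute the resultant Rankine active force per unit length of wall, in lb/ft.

21900 lb/ft

K_a = tan²(45° − φ/2) = 0.2596.
Soil triangle: ½ K_a γ H² = 0.5×0.2596×123.2×30.5² = 14880 lb/ft.
Surcharge rectangle: K_a q H = 0.2596×887×30.5 = 7024 lb/ft.
Total = 14880 + 7024 = 21900 lb/ft.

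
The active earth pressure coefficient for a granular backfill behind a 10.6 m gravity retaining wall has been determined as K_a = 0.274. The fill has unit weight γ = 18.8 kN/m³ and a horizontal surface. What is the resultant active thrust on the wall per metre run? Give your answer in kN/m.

289 kN/m

P = ½ K_a γ H² = 0.5 × 0.274 × 18.8 × 10.6² = 289.4 kN/m.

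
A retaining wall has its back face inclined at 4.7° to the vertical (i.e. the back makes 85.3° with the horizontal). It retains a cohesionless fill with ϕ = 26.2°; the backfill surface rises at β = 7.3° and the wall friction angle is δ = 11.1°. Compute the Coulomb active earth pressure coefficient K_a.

K_a = sin²(α+φ) / [sin²α · sin(α−δ) · (1 + √{sin(φ+δ)sin(φ−β) / (sin(α−δ)sin(α+β))})²].
With α = 85.3°, φ = 26.2°, δ = 11.1°, β = 7.3°: K_a = 0.4297.

0.430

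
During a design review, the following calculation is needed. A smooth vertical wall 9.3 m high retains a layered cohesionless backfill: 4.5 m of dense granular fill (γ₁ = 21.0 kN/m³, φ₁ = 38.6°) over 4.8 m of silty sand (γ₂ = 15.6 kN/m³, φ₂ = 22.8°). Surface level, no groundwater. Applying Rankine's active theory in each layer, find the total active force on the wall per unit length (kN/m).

329 kN/m

K_a1 = tan²(45°−38.6°/2) = 0.2316; K_a2 = tan²(45°−22.8°/2) = 0.4414.
Layer 1: σ at base = K_a1 γ₁ h₁ = 21.89 kPa; P₁ = ½×21.89×4.5 = 49.25.
Layer 2: σ_v at top = γ₁h₁ = 94.50; σ_h top = K_a2×94.50 = 41.71; σ_h base = K_a2×(94.50+15.6×4.8) = 74.77.
P₂ = ½(41.71+74.77)×4.8 = 279.6. Total P_a = 49.25+279.6 = 328.8 kN/m.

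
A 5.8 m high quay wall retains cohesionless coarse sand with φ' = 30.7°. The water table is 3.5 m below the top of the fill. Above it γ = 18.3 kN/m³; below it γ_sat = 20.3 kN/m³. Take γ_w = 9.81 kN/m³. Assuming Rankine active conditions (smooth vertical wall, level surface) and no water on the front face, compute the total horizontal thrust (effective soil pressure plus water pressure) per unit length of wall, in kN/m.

K_a = tan²(45° − φ/2) = 0.3240.
γ' = 20.3 − 9.81 = 10.49 kN/m³. Depth below WT = 2.3 m.
σ'_h at WT = K_a γ d_w = 20.75 kPa; at base = 20.75 + K_a γ' × 2.3 = 28.57 kPa.
P₁ (0–3.5 m) = ½×20.75×3.5 = 36.32. P₂ (3.5–5.8 m) = ½(20.75+28.57)×2.3 = 56.72.
P_w = ½ γ_w h₂² = 0.5×9.81×2.3² = 25.95. Total = 36.32+56.72+25.95 = 119.0 kN/m.

119 kN/m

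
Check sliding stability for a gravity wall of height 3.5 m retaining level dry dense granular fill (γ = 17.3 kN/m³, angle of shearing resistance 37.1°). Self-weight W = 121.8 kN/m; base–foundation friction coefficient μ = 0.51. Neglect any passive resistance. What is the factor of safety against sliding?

2.37

K_a = tan²(45° − 37.1°/2) = 0.2475.
P_a = ½K_aγH² = 0.5×0.2475×17.3×3.5² = 26.23 kN/m, acting at H/3 = 1.167 m above the base.
FS_sliding = μW / P_a = 0.51×121.8 / 26.23 = 2.369.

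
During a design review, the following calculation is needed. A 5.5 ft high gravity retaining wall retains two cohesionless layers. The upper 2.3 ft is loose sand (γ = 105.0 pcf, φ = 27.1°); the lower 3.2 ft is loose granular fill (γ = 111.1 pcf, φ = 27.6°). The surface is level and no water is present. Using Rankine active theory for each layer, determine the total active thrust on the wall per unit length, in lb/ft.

596 lb/ft

K_a1 = tan²(45°−27.1°/2) = 0.3741; K_a2 = tan²(45°−27.6°/2) = 0.3668.
Layer 1: σ at base = K_a1 γ₁ h₁ = 90.33 psf; P₁ = ½×90.33×2.3 = 103.9.
Layer 2: σ_v at top = γ₁h₁ = 241.5; σ_h top = K_a2×241.5 = 88.58; σ_h base = K_a2×(241.5+111.1×3.2) = 219.0.
P₂ = ½(88.58+219.0)×3.2 = 492.1. Total P_a = 103.9+492.1 = 596.0 lb/ft.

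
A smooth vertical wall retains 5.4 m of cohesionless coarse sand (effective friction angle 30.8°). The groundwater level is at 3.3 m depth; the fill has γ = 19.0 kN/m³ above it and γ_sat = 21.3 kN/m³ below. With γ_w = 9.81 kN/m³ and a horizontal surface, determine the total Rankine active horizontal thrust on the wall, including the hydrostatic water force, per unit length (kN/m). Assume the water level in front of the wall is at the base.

K_a = tan²(45° − φ/2) = 0.3227.
γ' = 21.3 − 9.81 = 11.49 kN/m³. Depth below WT = 2.1 m.
σ'_h at WT = K_a γ d_w = 20.23 kPa; at base = 20.23 + K_a γ' × 2.1 = 28.02 kPa.
P₁ (0–3.3 m) = ½×20.23×3.3 = 33.39. P₂ (3.3–5.4 m) = ½(20.23+28.02)×2.1 = 50.67.
P_w = ½ γ_w h₂² = 0.5×9.81×2.1² = 21.63. Total = 33.39+50.67+21.63 = 105.7 kN/m.

106 kN/m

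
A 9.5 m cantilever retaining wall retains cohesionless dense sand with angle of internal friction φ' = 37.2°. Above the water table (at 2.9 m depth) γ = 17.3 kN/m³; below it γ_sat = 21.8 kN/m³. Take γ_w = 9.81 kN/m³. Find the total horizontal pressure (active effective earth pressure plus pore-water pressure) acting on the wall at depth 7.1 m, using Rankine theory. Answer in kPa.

66.0 kPa

K_a = (1 − sin φ)/(1 + sin φ) = 0.2464.
γ' = 21.8 − 9.81 = 11.99 kN/m³.
Effective vertical stress at 7.1 m: σ'_v = 17.3×2.9 + 11.99×4.20 = 100.5 kPa.
σ'_h = K_a σ'_v = 0.2464 × 100.5 = 24.77 kPa; u = γ_w × 4.20 = 41.20 kPa.
Total σ_h = 24.77 + 41.20 = 65.97 kPa.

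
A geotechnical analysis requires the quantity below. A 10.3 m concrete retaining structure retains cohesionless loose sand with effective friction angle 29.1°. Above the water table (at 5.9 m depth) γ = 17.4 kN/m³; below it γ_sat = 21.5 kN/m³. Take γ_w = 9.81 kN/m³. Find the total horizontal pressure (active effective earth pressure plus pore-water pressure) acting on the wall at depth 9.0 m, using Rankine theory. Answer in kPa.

78.4 kPa

K_a = (1 − sin φ)/(1 + sin φ) = 0.3456.
γ' = 21.5 − 9.81 = 11.69 kN/m³.
Effective vertical stress at 9.0 m: σ'_v = 17.4×5.9 + 11.69×3.10 = 138.9 kPa.
σ'_h = K_a σ'_v = 0.3456 × 138.9 = 48.00 kPa; u = γ_w × 3.10 = 30.41 kPa.
Total σ_h = 48.00 + 30.41 = 78.41 kPa.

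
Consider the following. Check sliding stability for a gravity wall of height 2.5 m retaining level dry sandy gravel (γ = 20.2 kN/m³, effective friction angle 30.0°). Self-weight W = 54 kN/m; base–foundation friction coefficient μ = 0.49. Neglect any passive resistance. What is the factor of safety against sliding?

1.26

K_a = tan²(45° − 30.0°/2) = 0.3333.
P_a = ½K_aγH² = 0.5×0.3333×20.2×2.5² = 21.04 kN/m, acting at H/3 = 0.8333 m above the base.
FS_sliding = μW / P_a = 0.49×54 / 21.04 = 1.258.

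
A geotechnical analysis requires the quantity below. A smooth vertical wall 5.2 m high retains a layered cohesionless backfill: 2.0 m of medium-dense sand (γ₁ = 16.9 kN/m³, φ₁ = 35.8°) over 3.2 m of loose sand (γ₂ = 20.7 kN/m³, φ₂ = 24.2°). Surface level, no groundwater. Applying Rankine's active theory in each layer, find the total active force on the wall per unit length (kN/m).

98.5 kN/m

K_a1 = tan²(45°−35.8°/2) = 0.2619; K_a2 = tan²(45°−24.2°/2) = 0.4185.
Layer 1: σ at base = K_a1 γ₁ h₁ = 8.851 kPa; P₁ = ½×8.851×2.0 = 8.851.
Layer 2: σ_v at top = γ₁h₁ = 33.80; σ_h top = K_a2×33.80 = 14.15; σ_h base = K_a2×(33.80+20.7×3.2) = 41.87.
P₂ = ½(14.15+41.87)×3.2 = 89.62. Total P_a = 8.851+89.62 = 98.47 kN/m.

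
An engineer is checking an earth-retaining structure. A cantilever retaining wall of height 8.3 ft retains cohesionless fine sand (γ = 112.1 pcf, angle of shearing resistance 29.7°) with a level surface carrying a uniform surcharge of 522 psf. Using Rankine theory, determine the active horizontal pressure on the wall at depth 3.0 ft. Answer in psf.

290 psf

K_a = (1 − sin φ)/(1 + sin φ) = 0.3374.
σ_v = γz + q = 112.1 × 3.0 + 522 = 858.3 psf.
σ_h = K_a σ_v = 0.3374 × 858.3 = 289.6 psf.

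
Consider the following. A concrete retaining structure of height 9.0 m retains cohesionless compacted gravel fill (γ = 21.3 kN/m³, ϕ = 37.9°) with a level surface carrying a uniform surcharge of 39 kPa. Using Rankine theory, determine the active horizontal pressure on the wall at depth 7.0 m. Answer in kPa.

K_a = (1 − sin φ)/(1 + sin φ) = 0.2389.
σ_v = γz + q = 21.3 × 7.0 + 39 = 188.1 kPa.
σ_h = K_a σ_v = 0.2389 × 188.1 = 44.94 kPa.

44.9 kPa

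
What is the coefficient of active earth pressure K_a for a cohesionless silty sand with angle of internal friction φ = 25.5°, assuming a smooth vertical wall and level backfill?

K_a = tan²(45° − φ/2) = tan²(32.25°) = 0.3981.

0.398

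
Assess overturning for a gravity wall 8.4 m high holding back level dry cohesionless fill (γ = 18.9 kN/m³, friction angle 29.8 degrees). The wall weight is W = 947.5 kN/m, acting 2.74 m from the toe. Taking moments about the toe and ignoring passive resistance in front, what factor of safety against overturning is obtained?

4.14

K_a = tan²(45° − 29.8°/2) = 0.3360.
P_a = ½K_aγH² = 0.5×0.3360×18.9×8.4² = 224.1 kN/m, acting at H/3 = 2.800 m above the base.
Overturning moment M_o = P_a × H/3 = 224.1 × 2.800 = 627.4.
Resisting moment M_r = W × 2.74 = 947.5 × 2.74 = 2596.
FS_overturning = M_r/M_o = 2596/627.4 = 4.138.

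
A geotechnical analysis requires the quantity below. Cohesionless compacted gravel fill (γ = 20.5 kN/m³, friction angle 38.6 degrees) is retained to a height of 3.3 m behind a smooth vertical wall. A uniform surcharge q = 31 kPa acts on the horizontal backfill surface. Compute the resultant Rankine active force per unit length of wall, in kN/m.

49.5 kN/m

K_a = tan²(45° − φ/2) = 0.2316.
Soil triangle: ½ K_a γ H² = 0.5×0.2316×20.5×3.3² = 25.85 kN/m.
Surcharge rectangle: K_a q H = 0.2316×31×3.3 = 23.69 kN/m.
Total = 25.85 + 23.69 = 49.55 kN/m.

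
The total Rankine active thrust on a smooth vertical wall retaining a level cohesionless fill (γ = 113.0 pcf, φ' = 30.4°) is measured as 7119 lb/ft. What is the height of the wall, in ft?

19.6 ft

K_a = 0.3280. P_a = ½ K_a γ H² ⇒ H = √(2P_a/(K_a γ)).
H = √(2×7119/(0.3280×113.0)) = 19.60 ft.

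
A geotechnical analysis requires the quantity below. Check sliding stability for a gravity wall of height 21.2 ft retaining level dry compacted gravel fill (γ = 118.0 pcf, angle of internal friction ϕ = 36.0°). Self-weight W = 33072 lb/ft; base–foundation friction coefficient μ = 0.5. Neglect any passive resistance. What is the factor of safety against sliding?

2.40

K_a = tan²(45° − 36.0°/2) = 0.2596.
P_a = ½K_aγH² = 0.5×0.2596×118.0×21.2² = 6884 lb/ft, acting at H/3 = 7.067 ft above the base.
FS_sliding = μW / P_a = 0.5×33072 / 6884 = 2.402.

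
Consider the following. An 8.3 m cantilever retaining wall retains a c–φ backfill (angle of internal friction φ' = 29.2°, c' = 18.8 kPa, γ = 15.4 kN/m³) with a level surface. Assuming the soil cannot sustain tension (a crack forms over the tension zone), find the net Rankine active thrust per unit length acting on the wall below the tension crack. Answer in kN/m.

45.4 kN/m

K_a = 0.3442; √K_a = 0.5867.
Tension-crack depth z_c = 2c/(γ√K_a) = 2×18.8/(15.4×0.5867) = 4.162 m.
σ_a at base = K_a γ H − 2c√K_a = 0.3442×15.4×8.3 − 2×18.8×0.5867 = 21.94 kPa.
P_a = ½ × 21.94 × (H − z_c) = 0.5×21.94×4.138 = 45.39 kN/m.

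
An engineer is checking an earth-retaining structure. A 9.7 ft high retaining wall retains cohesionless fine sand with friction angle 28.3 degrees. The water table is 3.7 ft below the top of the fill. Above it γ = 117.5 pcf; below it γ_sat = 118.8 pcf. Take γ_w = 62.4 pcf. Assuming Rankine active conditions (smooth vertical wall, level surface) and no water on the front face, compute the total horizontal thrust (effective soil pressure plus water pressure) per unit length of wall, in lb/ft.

K_a = tan²(45° − φ/2) = 0.3568.
γ' = 118.8 − 62.4 = 56.40 pcf. Depth below WT = 6.0 ft.
σ'_h at WT = K_a γ d_w = 155.1 psf; at base = 155.1 + K_a γ' × 6.0 = 275.8 psf.
P₁ (0–3.7 ft) = ½×155.1×3.7 = 286.9. P₂ (3.7–9.7 ft) = ½(155.1+275.8)×6.0 = 1293.
P_w = ½ γ_w h₂² = 0.5×62.4×6.0² = 1123. Total = 286.9+1293+1123 = 2703 lb/ft.

2700 lb/ft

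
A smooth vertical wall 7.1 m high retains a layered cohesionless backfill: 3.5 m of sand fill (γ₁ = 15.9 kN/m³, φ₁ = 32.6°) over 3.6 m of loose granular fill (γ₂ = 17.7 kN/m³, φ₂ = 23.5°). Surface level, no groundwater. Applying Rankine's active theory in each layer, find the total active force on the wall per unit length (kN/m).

K_a1 = tan²(45°−32.6°/2) = 0.2997; K_a2 = tan²(45°−23.5°/2) = 0.4298.
Layer 1: σ at base = K_a1 γ₁ h₁ = 16.68 kPa; P₁ = ½×16.68×3.5 = 29.19.
Layer 2: σ_v at top = γ₁h₁ = 55.65; σ_h top = K_a2×55.65 = 23.92; σ_h base = K_a2×(55.65+17.7×3.6) = 51.31.
P₂ = ½(23.92+51.31)×3.6 = 135.4. Total P_a = 29.19+135.4 = 164.6 kN/m.

165 kN/m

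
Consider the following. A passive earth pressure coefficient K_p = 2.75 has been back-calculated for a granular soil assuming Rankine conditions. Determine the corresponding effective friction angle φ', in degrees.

27.8°

K_p = (1+sin φ)/(1−sin φ) ⇒ sin φ = (K_p − 1)/(K_p + 1) = 0.4667.
φ = arcsin(0.4667) = 27.82°.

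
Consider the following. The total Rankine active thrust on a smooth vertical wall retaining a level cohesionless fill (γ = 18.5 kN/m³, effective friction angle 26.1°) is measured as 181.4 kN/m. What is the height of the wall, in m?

7.10 m

K_a = 0.3889. P_a = ½ K_a γ H² ⇒ H = √(2P_a/(K_a γ)).
H = √(2×181.4/(0.3889×18.5)) = 7.101 m.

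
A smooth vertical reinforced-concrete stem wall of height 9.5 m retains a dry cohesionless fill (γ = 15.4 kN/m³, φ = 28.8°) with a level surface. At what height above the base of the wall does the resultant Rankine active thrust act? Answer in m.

K_a = 0.3498.
The pressure distribution is triangular, so the resultant acts at H/3 above the base = 9.5/3 = 3.167 m.

3.17 m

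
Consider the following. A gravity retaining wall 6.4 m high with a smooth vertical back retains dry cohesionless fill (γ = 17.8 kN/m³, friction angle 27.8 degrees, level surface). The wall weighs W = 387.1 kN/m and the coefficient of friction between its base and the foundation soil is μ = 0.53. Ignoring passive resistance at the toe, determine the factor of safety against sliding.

1.55

K_a = tan²(45° − 27.8°/2) = 0.3639.
P_a = ½K_aγH² = 0.5×0.3639×17.8×6.4² = 132.7 kN/m, acting at H/3 = 2.133 m above the base.
FS_sliding = μW / P_a = 0.53×387.1 / 132.7 = 1.547.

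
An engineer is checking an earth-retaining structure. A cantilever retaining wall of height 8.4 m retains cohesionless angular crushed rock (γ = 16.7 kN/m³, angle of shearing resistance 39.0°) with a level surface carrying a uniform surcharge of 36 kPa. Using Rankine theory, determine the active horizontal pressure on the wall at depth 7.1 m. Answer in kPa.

35.2 kPa

K_a = (1 − sin φ)/(1 + sin φ) = 0.2275.
σ_v = γz + q = 16.7 × 7.1 + 36 = 154.6 kPa.
σ_h = K_a σ_v = 0.2275 × 154.6 = 35.17 kPa.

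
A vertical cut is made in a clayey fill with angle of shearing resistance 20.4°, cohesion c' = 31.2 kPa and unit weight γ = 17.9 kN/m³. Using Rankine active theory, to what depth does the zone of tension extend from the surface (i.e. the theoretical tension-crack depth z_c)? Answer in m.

5.02 m

K_a = tan²(45° − 20.4°/2) = 0.4831; √K_a = 0.6950.
The active pressure is zero where K_a γ z = 2c√K_a, so z_c = 2c/(γ√K_a) = 2×31.2/(17.9×0.6950) = 5.016 m.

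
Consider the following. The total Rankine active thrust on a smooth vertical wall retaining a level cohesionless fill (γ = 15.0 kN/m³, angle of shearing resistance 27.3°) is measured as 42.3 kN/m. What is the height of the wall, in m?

K_a = 0.3711. P_a = ½ K_a γ H² ⇒ H = √(2P_a/(K_a γ)).
H = √(2×42.3/(0.3711×15.0)) = 3.898 m.

3.90 m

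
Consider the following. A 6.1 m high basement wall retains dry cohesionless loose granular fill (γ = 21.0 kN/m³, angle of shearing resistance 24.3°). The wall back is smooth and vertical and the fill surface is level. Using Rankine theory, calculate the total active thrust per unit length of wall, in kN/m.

K_a = tan²(45° − φ/2) = 0.4169.
P_a = ½ K_a γ H² = 0.5 × 0.4169 × 21.0 × 6.1² = 162.9 kN/m.

163 kN/m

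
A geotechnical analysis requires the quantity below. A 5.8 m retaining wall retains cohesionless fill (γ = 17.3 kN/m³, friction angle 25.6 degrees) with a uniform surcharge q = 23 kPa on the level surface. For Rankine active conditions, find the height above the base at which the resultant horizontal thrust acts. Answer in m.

2.24 m

K_a = 0.3966.
Triangular part P₁ = ½K_aγH² = 115.4 at H/3 = 1.933 m; rectangular part P₂ = K_a q H = 52.90 at H/2 = 2.900 m.
ȳ = (P₁·1.933 + P₂·2.900)/(P₁+P₂) = 2.237 m.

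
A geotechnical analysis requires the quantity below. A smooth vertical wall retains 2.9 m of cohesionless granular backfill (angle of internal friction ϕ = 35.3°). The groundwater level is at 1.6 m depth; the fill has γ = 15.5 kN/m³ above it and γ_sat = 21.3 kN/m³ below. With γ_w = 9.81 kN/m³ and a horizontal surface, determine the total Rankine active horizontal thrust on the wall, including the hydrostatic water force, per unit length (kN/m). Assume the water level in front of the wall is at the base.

K_a = tan²(45° − φ/2) = 0.2675.
γ' = 21.3 − 9.81 = 11.49 kN/m³. Depth below WT = 1.3 m.
σ'_h at WT = K_a γ d_w = 6.635 kPa; at base = 6.635 + K_a γ' × 1.3 = 10.63 kPa.
P₁ (0–1.6 m) = ½×6.635×1.6 = 5.308. P₂ (1.6–2.9 m) = ½(6.635+10.63)×1.3 = 11.22.
P_w = ½ γ_w h₂² = 0.5×9.81×1.3² = 8.289. Total = 5.308+11.22+8.289 = 24.82 kN/m.

24.8 kN/m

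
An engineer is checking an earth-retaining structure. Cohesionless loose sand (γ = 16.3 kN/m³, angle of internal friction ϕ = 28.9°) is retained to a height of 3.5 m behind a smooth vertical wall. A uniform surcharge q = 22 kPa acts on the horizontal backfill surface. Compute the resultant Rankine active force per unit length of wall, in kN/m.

K_a = tan²(45° − φ/2) = 0.3484.
Soil triangle: ½ K_a γ H² = 0.5×0.3484×16.3×3.5² = 34.78 kN/m.
Surcharge rectangle: K_a q H = 0.3484×22×3.5 = 26.82 kN/m.
Total = 34.78 + 26.82 = 61.60 kN/m.

61.6 kN/m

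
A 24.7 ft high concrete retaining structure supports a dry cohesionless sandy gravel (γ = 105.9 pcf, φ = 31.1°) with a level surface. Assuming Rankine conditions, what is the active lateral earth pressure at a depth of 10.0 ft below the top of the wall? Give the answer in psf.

338 psf

K_a = (1 − sin φ)/(1 + sin φ) = 0.3188.
σ_h = K_a γ z = 0.3188 × 105.9 × 10.0 = 337.6 psf.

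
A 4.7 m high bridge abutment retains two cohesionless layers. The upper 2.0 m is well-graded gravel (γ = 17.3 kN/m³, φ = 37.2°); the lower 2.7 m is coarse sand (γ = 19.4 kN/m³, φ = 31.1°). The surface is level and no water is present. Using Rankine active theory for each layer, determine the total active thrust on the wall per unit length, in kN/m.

60.9 kN/m

K_a1 = tan²(45°−37.2°/2) = 0.2464; K_a2 = tan²(45°−31.1°/2) = 0.3188.
Layer 1: σ at base = K_a1 γ₁ h₁ = 8.526 kPa; P₁ = ½×8.526×2.0 = 8.526.
Layer 2: σ_v at top = γ₁h₁ = 34.60; σ_h top = K_a2×34.60 = 11.03; σ_h base = K_a2×(34.60+19.4×2.7) = 27.73.
P₂ = ½(11.03+27.73)×2.7 = 52.33. Total P_a = 8.526+52.33 = 60.85 kN/m.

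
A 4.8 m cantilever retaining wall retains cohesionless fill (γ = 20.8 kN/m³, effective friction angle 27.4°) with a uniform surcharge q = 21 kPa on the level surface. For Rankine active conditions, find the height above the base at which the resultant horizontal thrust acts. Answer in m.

K_a = 0.3697.
Triangular part P₁ = ½K_aγH² = 88.58 at H/3 = 1.600 m; rectangular part P₂ = K_a q H = 37.26 at H/2 = 2.400 m.
ȳ = (P₁·1.600 + P₂·2.400)/(P₁+P₂) = 1.837 m.

1.84 m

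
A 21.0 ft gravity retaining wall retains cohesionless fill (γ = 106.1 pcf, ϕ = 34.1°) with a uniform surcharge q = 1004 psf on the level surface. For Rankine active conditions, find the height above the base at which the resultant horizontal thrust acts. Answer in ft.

8.66 ft

K_a = 0.2815.
Triangular part P₁ = ½K_aγH² = 6586 at H/3 = 7.000 ft; rectangular part P₂ = K_a q H = 5936 at H/2 = 10.50 ft.
ȳ = (P₁·7.000 + P₂·10.50)/(P₁+P₂) = 8.659 ft.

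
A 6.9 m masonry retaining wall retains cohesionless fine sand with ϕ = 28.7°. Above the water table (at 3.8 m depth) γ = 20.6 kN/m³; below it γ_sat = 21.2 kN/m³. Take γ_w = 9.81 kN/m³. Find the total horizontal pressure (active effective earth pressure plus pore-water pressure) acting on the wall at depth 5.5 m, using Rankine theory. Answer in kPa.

51.0 kPa

K_a = (1 − sin φ)/(1 + sin φ) = 0.3511.
γ' = 21.2 − 9.81 = 11.39 kN/m³.
Effective vertical stress at 5.5 m: σ'_v = 20.6×3.8 + 11.39×1.70 = 97.64 kPa.
σ'_h = K_a σ'_v = 0.3511 × 97.64 = 34.29 kPa; u = γ_w × 1.70 = 16.68 kPa.
Total σ_h = 34.29 + 16.68 = 50.96 kPa.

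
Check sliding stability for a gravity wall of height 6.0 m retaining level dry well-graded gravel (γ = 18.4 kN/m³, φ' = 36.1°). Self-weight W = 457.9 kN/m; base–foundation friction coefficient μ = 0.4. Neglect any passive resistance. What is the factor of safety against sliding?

2.14

K_a = tan²(45° − 36.1°/2) = 0.2585.
P_a = ½K_aγH² = 0.5×0.2585×18.4×6.0² = 85.61 kN/m, acting at H/3 = 2.000 m above the base.
FS_sliding = μW / P_a = 0.4×457.9 / 85.61 = 2.139.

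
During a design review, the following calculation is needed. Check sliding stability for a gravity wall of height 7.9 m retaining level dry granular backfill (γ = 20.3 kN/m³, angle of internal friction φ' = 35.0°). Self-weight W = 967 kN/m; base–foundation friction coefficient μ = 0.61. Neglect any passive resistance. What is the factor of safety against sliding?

3.44

K_a = tan²(45° − 35.0°/2) = 0.2710.
P_a = ½K_aγH² = 0.5×0.2710×20.3×7.9² = 171.7 kN/m, acting at H/3 = 2.633 m above the base.
FS_sliding = μW / P_a = 0.61×967 / 171.7 = 3.436.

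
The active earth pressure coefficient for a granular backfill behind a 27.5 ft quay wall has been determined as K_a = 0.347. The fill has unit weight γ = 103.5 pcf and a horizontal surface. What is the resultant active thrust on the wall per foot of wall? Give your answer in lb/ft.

P = ½ K_a γ H² = 0.5 × 0.347 × 103.5 × 27.5² = 13580 lb/ft.

13600 lb/ft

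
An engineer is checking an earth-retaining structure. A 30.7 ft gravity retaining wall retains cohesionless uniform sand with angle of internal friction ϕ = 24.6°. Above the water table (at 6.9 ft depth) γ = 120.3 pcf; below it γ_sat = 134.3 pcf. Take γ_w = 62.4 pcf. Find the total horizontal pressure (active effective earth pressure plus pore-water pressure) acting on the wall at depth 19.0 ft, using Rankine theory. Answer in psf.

K_a = (1 − sin φ)/(1 + sin φ) = 0.4121.
γ' = 134.3 − 62.4 = 71.90 pcf.
Effective vertical stress at 19.0 ft: σ'_v = 120.3×6.9 + 71.90×12.1 = 1700 psf.
σ'_h = K_a σ'_v = 0.4121 × 1700 = 700.7 psf; u = γ_w × 12.1 = 755.0 psf.
Total σ_h = 700.7 + 755.0 = 1456 psf.

1460 psf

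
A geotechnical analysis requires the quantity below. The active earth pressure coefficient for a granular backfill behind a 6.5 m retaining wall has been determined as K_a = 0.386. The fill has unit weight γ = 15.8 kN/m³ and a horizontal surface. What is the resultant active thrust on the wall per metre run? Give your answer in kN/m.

P = ½ K_a γ H² = 0.5 × 0.386 × 15.8 × 6.5² = 128.8 kN/m.

129 kN/m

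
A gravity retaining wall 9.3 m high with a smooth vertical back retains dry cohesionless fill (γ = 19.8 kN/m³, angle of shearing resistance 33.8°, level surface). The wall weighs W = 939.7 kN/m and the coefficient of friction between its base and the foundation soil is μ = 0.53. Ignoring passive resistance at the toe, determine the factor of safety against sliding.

2.04

K_a = tan²(45° − 33.8°/2) = 0.2851.
P_a = ½K_aγH² = 0.5×0.2851×19.8×9.3² = 244.1 kN/m, acting at H/3 = 3.100 m above the base.
FS_sliding = μW / P_a = 0.53×939.7 / 244.1 = 2.040.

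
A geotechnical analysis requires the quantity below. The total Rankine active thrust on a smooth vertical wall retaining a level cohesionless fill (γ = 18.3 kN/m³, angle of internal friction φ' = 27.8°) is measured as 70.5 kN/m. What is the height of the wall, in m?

4.60 m

K_a = 0.3639. P_a = ½ K_a γ H² ⇒ H = √(2P_a/(K_a γ)).
H = √(2×70.5/(0.3639×18.3)) = 4.601 m.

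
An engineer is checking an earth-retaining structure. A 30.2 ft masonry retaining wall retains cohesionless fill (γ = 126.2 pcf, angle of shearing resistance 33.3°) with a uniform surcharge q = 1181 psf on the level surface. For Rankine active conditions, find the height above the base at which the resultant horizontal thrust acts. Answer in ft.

K_a = 0.2911.
Triangular part P₁ = ½K_aγH² = 16750 at H/3 = 10.07 ft; rectangular part P₂ = K_a q H = 10380 at H/2 = 15.10 ft.
ȳ = (P₁·10.07 + P₂·15.10)/(P₁+P₂) = 11.99 ft.

12.0 ft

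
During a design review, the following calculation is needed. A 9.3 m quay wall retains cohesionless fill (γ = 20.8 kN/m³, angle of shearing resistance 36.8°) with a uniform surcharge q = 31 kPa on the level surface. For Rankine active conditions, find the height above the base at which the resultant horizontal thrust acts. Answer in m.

3.48 m

K_a = 0.2508.
Triangular part P₁ = ½K_aγH² = 225.6 at H/3 = 3.100 m; rectangular part P₂ = K_a q H = 72.30 at H/2 = 4.650 m.
ȳ = (P₁·3.100 + P₂·4.650)/(P₁+P₂) = 3.476 m.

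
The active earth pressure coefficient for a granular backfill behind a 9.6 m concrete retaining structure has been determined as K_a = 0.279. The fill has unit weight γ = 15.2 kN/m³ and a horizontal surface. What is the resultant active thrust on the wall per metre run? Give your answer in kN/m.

195 kN/m

P = ½ K_a γ H² = 0.5 × 0.279 × 15.2 × 9.6² = 195.4 kN/m.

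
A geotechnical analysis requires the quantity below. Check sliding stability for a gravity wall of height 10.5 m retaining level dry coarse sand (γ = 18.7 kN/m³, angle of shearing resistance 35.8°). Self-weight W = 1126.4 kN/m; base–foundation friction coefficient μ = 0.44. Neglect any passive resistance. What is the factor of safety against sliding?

1.84

K_a = tan²(45° − 35.8°/2) = 0.2619.
P_a = ½K_aγH² = 0.5×0.2619×18.7×10.5² = 269.9 kN/m, acting at H/3 = 3.500 m above the base.
FS_sliding = μW / P_a = 0.44×1126.4 / 269.9 = 1.836.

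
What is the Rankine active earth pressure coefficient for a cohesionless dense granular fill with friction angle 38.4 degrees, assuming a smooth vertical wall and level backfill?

0.234

K_a = tan²(45° − φ/2) = tan²(25.80°) = 0.2337.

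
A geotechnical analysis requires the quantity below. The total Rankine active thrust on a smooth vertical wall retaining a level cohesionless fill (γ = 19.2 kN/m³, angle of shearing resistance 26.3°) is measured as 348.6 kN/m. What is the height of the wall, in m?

9.70 m

K_a = 0.3859. P_a = ½ K_a γ H² ⇒ H = √(2P_a/(K_a γ)).
H = √(2×348.6/(0.3859×19.2)) = 9.700 m.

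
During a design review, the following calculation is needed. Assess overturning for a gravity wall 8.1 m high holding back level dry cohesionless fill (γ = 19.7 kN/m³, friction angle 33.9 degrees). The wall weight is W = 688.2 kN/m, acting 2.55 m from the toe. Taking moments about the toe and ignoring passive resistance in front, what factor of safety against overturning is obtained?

3.54

K_a = tan²(45° − 33.9°/2) = 0.2839.
P_a = ½K_aγH² = 0.5×0.2839×19.7×8.1² = 183.5 kN/m, acting at H/3 = 2.700 m above the base.
Overturning moment M_o = P_a × H/3 = 183.5 × 2.700 = 495.4.
Resisting moment M_r = W × 2.55 = 688.2 × 2.55 = 1755.
FS_overturning = M_r/M_o = 1755/495.4 = 3.542.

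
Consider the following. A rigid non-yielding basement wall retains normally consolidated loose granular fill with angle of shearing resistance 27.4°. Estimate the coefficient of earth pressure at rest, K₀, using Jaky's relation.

K₀ = 1 − sin φ' = 1 − sin 27.4° = 0.5398.

0.540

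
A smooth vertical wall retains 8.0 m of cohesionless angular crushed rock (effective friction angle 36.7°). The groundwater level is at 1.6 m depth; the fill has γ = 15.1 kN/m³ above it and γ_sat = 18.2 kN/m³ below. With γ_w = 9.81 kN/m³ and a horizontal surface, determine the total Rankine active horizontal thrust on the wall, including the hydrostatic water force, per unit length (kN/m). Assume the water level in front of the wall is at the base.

K_a = tan²(45° − φ/2) = 0.2519.
γ' = 18.2 − 9.81 = 8.390 kN/m³. Depth below WT = 6.4 m.
σ'_h at WT = K_a γ d_w = 6.085 kPa; at base = 6.085 + K_a γ' × 6.4 = 19.61 kPa.
P₁ (0–1.6 m) = ½×6.085×1.6 = 4.868. P₂ (1.6–8.0 m) = ½(6.085+19.61)×6.4 = 82.22.
P_w = ½ γ_w h₂² = 0.5×9.81×6.4² = 200.9. Total = 4.868+82.22+200.9 = 288.0 kN/m.

288 kN/m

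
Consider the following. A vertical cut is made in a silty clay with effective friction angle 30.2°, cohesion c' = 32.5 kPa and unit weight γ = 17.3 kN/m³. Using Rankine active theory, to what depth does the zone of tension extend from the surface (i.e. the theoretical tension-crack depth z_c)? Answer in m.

6.53 m

K_a = tan²(45° − 30.2°/2) = 0.3307; √K_a = 0.5750.
The active pressure is zero where K_a γ z = 2c√K_a, so z_c = 2c/(γ√K_a) = 2×32.5/(17.3×0.5750) = 6.534 m.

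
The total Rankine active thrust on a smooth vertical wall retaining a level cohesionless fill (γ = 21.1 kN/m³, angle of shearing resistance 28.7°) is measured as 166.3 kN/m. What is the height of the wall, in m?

K_a = 0.3511. P_a = ½ K_a γ H² ⇒ H = √(2P_a/(K_a γ)).
H = √(2×166.3/(0.3511×21.1)) = 6.700 m.

6.70 m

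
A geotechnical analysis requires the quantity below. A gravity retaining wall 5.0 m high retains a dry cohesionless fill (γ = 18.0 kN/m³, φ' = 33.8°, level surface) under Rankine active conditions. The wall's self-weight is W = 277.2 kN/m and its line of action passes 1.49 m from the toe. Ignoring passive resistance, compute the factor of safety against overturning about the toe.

K_a = tan²(45° − 33.8°/2) = 0.2851.
P_a = ½K_aγH² = 0.5×0.2851×18.0×5.0² = 64.15 kN/m, acting at H/3 = 1.667 m above the base.
Overturning moment M_o = P_a × H/3 = 64.15 × 1.667 = 106.9.
Resisting moment M_r = W × 1.49 = 277.2 × 1.49 = 413.0.
FS_overturning = M_r/M_o = 413.0/106.9 = 3.863.

3.86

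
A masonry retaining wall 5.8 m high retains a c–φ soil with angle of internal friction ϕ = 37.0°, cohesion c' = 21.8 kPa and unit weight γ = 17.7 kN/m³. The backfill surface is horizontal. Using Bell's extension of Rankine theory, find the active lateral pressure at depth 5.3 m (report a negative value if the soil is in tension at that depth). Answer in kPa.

K_a = (1 − sin φ)/(1 + sin φ) = 0.2486.
σ_a = K_a γ z − 2c√K_a = 0.2486×17.7×5.3 − 2×21.8×0.4986 = 1.581 kPa.

1.58 kPa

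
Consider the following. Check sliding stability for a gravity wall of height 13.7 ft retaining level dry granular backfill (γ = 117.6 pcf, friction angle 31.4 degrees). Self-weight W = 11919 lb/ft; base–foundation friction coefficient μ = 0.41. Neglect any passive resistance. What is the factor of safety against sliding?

K_a = tan²(45° − 31.4°/2) = 0.3149.
P_a = ½K_aγH² = 0.5×0.3149×117.6×13.7² = 3475 lb/ft, acting at H/3 = 4.567 ft above the base.
FS_sliding = μW / P_a = 0.41×11919 / 3475 = 1.406.

1.41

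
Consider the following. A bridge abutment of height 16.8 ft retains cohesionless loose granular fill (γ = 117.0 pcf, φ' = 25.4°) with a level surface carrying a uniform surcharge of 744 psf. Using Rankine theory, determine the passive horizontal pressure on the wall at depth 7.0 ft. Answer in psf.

3910 psf

K_p = (1 + sin φ)/(1 − sin φ) = 2.502.
σ_v = γz + q = 117.0 × 7.0 + 744 = 1563 psf.
σ_h = K_p σ_v = 2.502 × 1563 = 3911 psf.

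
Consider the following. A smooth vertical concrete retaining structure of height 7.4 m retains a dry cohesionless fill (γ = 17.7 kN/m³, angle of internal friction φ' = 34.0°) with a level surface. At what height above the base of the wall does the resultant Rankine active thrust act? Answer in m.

2.47 m

K_a = 0.2827.
The pressure distribution is triangular, so the resultant acts at H/3 above the base = 7.4/3 = 2.467 m.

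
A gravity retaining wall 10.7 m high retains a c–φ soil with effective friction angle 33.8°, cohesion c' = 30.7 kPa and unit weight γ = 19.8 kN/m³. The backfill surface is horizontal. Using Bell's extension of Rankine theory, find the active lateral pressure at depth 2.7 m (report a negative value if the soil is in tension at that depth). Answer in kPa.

K_a = (1 − sin φ)/(1 + sin φ) = 0.2851.
σ_a = K_a γ z − 2c√K_a = 0.2851×19.8×2.7 − 2×30.7×0.5340 = -17.54 kPa.

-17.5 kPa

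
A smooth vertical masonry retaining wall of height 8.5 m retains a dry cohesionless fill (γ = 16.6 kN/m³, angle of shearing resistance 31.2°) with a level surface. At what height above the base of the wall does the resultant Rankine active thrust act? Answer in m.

2.83 m

K_a = 0.3175.
The pressure distribution is triangular, so the resultant acts at H/3 above the base = 8.5/3 = 2.833 m.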